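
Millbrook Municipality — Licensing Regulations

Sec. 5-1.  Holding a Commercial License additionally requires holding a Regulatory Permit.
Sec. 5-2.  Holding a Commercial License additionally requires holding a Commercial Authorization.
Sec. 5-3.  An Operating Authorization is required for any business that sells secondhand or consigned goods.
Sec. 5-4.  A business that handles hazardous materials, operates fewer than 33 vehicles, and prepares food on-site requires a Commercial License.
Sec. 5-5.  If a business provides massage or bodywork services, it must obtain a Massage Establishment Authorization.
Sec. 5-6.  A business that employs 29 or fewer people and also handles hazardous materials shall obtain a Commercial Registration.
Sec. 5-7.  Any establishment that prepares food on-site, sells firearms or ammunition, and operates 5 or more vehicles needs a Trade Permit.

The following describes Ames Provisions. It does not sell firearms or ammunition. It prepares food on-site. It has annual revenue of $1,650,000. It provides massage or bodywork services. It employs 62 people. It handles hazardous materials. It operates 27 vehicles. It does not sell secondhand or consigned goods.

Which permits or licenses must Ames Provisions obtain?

Commercial Authorization, Commercial License, Massage Establishment Authorization, Regulatory Permit

Sec. 5-1. Commercial License is required → Regulatory Permit also required.
Sec. 5-2. Commercial License is required → Commercial Authorization also required.
Sec. 5-3. does not sell secondhand or consigned goods → Operating Authorization not required.
Sec. 5-4. handles hazardous materials; vehicles 27 < 33; prepares food on-site → Commercial License required.
Sec. 5-5. provides massage or bodywork services → Massage Establishment Authorization required.
Sec. 5-6. employees 62 > 29; handles hazardous materials → Commercial Registration not required.
Sec. 5-7. prepares food on-site; does not sell firearms or ammunition; vehicles 27 ≥ 5 → Trade Permit not required.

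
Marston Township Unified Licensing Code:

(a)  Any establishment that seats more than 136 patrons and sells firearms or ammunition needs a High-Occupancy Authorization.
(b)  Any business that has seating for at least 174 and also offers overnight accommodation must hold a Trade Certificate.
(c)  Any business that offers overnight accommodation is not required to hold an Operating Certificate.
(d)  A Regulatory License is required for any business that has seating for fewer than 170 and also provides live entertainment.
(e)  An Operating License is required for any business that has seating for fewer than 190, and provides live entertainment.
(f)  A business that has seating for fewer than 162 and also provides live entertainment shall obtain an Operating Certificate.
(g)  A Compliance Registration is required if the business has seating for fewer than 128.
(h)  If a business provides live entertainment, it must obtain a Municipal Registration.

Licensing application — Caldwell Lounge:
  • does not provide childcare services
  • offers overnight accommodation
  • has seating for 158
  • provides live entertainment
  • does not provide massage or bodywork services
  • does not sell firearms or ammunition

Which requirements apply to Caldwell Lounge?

Municipal Registration, Operating License, Regulatory License

(a) seating 158 > 136; does not sell firearms or ammunition → High-Occupancy Authorization not required.
(b) seating 158 < 174; offers overnight accommodation → Trade Certificate not required.
(c) offers overnight accommodation → exempt from Operating Certificate.
(d) seating 158 < 170; provides live entertainment → Regulatory License required.
(e) seating 158 < 190; provides live entertainment → Operating License required.
(f) seating 158 < 162; provides live entertainment → Operating Certificate required.
(g) seating 158 ≥ 128 → Compliance Registration not required.
(h) provides live entertainment → Municipal Registration required.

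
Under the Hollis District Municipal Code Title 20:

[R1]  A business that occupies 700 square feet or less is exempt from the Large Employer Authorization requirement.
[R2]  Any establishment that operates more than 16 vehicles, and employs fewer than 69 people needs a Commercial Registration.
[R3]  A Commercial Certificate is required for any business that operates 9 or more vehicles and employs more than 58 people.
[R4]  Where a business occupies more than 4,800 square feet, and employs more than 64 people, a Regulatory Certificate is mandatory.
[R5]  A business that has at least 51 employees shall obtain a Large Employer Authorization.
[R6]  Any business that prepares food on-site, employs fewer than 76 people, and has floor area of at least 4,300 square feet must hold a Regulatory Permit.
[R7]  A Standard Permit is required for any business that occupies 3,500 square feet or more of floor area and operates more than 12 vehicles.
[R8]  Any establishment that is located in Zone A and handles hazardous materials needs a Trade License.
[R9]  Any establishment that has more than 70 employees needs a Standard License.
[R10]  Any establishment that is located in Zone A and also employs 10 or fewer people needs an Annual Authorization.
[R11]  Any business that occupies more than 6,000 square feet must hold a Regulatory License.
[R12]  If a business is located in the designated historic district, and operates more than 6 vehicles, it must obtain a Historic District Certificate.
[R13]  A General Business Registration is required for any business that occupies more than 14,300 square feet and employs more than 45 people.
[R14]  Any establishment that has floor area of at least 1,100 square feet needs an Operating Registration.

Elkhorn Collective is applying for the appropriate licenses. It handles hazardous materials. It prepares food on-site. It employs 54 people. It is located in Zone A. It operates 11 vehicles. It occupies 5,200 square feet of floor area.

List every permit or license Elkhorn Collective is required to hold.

Large Employer Authorization, Operating Registration, Regulatory Permit, Trade License

[R1] floor area 5,200 square feet > 700 square feet → Large Employer Authorization exemption does not apply.
[R2] vehicles 11 ≤ 16; employees 54 < 69 → Commercial Registration not required.
[R3] vehicles 11 ≥ 9; employees 54 ≤ 58 → Commercial Certificate not required.
[R4] floor area 5,200 square feet > 4,800 square feet; employees 54 ≤ 64 → Regulatory Certificate not required.
[R5] employees 54 ≥ 51 → Large Employer Authorization required.
[R6] prepares food on-site; employees 54 < 76; floor area 5,200 square feet ≥ 4,300 square feet → Regulatory Permit required.
[R7] floor area 5,200 square feet ≥ 3,500 square feet; vehicles 11 ≤ 12 → Standard Permit not required.
[R8] is located in Zone A; handles hazardous materials → Trade License required.
[R9] employees 54 ≤ 70 → Standard License not required.
[R10] is located in Zone A; employees 54 > 10 → Annual Authorization not required.
[R11] floor area 5,200 square feet ≤ 6,000 square feet → Regulatory License not required.
[R12] is located in Zone A (not: is located in the designated historic district); vehicles 11 > 6 → Historic District Certificate not required.
[R13] floor area 5,200 square feet ≤ 14,300 square feet; employees 54 > 45 → General Business Registration not required.
[R14] floor area 5,200 square feet ≥ 1,100 square feet → Operating Registration required.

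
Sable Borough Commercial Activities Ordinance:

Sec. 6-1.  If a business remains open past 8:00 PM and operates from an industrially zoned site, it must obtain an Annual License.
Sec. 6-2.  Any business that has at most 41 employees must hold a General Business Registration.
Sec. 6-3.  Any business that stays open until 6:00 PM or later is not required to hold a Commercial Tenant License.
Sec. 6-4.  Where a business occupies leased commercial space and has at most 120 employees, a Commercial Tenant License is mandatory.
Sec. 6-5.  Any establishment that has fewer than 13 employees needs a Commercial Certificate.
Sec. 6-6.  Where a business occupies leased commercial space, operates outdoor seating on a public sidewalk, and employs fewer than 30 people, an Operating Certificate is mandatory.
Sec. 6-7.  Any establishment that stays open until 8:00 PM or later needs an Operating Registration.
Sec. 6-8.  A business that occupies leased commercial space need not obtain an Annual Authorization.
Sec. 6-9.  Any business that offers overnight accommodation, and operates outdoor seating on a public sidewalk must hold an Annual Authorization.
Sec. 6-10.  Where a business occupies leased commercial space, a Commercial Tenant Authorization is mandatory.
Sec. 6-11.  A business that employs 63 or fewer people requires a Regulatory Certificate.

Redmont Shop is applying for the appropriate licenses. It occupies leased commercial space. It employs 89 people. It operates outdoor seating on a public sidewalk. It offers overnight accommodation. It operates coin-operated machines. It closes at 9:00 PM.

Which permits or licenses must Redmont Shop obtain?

Sec. 6-1. closes 9:00 PM, after 8:00 PM; occupies leased commercial space (not: operates from an industrially zoned site) → Annual License not required.
Sec. 6-2. employees 89 > 41 → General Business Registration not required.
Sec. 6-3. closes 9:00 PM, after 6:00 PM → exempt from Commercial Tenant License.
Sec. 6-4. occupies leased commercial space; employees 89 ≤ 120 → Commercial Tenant License required.
Sec. 6-5. employees 89 ≥ 13 → Commercial Certificate not required.
Sec. 6-6. occupies leased commercial space; operates outdoor seating on a public sidewalk; employees 89 ≥ 30 → Operating Certificate not required.
Sec. 6-7. closes 9:00 PM, after 8:00 PM → Operating Registration required.
Sec. 6-8. occupies leased commercial space → exempt from Annual Authorization.
Sec. 6-9. offers overnight accommodation; operates outdoor seating on a public sidewalk → Annual Authorization required.
Sec. 6-10. occupies leased commercial space → Commercial Tenant Authorization required.
Sec. 6-11. employees 89 > 63 → Regulatory Certificate not required.

Commercial Tenant Authorization, Operating Registration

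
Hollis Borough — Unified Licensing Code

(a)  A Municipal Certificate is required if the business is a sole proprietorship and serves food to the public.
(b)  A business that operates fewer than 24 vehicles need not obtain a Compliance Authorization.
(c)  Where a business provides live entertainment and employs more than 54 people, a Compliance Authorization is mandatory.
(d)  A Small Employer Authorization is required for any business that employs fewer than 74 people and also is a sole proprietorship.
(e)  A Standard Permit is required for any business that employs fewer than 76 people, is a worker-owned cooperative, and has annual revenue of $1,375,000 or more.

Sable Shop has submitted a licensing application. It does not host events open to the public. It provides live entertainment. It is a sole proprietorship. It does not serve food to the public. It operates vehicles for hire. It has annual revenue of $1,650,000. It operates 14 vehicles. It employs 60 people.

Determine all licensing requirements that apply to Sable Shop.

Small Employer Authorization

(a) is a sole proprietorship; does not serve food to the public → Municipal Certificate not required.
(b) vehicles 14 < 24 → exempt from Compliance Authorization.
(c) provides live entertainment; employees 60 > 54 → Compliance Authorization required.
(d) employees 60 < 74; is a sole proprietorship → Small Employer Authorization required.
(e) employees 60 < 76; is a sole proprietorship (not: is a worker-owned cooperative); revenue $1,650,000 ≥ $1,375,000 → Standard Permit not required.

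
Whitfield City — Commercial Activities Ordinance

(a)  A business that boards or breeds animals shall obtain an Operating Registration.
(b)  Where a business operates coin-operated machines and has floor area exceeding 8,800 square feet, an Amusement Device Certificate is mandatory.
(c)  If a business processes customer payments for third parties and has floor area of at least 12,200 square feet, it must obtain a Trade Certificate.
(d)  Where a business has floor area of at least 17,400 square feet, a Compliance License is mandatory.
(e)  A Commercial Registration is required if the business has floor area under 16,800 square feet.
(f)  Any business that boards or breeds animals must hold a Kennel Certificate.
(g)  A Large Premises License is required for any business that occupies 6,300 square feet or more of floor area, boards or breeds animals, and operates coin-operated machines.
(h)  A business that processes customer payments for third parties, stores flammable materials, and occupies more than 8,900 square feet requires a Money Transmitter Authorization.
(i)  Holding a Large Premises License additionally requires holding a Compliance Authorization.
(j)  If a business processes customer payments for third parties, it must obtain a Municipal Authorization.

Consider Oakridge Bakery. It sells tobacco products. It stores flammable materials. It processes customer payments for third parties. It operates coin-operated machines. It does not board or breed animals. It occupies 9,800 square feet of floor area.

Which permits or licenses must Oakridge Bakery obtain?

Amusement Device Certificate, Commercial Registration, Money Transmitter Authorization, Municipal Authorization

(a) does not board or breed animals → Operating Registration not required.
(b) operates coin-operated machines; floor area 9,800 square feet > 8,800 square feet → Amusement Device Certificate required.
(c) processes customer payments for third parties; floor area 9,800 square feet < 12,200 square feet → Trade Certificate not required.
(d) floor area 9,800 square feet < 17,400 square feet → Compliance License not required.
(e) floor area 9,800 square feet < 16,800 square feet → Commercial Registration required.
(f) does not board or breed animals → Kennel Certificate not required.
(g) floor area 9,800 square feet ≥ 6,300 square feet; does not board or breed animals; operates coin-operated machines → Large Premises License not required.
(h) processes customer payments for third parties; stores flammable materials; floor area 9,800 square feet > 8,900 square feet → Money Transmitter Authorization required.
(i) Large Premises License is not required → no effect.
(j) processes customer payments for third parties → Municipal Authorization required.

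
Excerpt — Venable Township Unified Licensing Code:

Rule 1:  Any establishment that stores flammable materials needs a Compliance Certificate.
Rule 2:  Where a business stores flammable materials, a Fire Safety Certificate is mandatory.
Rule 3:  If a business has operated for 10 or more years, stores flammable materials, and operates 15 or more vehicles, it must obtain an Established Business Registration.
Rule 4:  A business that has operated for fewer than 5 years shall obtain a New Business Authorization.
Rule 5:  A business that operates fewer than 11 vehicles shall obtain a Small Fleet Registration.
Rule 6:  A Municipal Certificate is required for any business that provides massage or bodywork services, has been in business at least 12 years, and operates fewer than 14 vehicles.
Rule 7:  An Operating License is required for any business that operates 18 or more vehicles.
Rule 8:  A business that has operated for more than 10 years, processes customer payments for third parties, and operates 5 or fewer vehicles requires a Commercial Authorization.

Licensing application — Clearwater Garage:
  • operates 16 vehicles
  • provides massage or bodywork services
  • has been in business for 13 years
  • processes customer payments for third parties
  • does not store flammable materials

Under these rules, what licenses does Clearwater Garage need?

None

Rule 1: does not store flammable materials → Compliance Certificate not required.
Rule 2: does not store flammable materials → Fire Safety Certificate not required.
Rule 3: years in business 13 ≥ 10; does not store flammable materials; vehicles 16 ≥ 15 → Established Business Registration not required.
Rule 4: years in business 13 ≥ 5 → New Business Authorization not required.
Rule 5: vehicles 16 ≥ 11 → Small Fleet Registration not required.
Rule 6: provides massage or bodywork services; years in business 13 ≥ 12; vehicles 16 ≥ 14 → Municipal Certificate not required.
Rule 7: vehicles 16 < 18 → Operating License not required.
Rule 8: years in business 13 > 10; processes customer payments for third parties; vehicles 16 > 5 → Commercial Authorization not required.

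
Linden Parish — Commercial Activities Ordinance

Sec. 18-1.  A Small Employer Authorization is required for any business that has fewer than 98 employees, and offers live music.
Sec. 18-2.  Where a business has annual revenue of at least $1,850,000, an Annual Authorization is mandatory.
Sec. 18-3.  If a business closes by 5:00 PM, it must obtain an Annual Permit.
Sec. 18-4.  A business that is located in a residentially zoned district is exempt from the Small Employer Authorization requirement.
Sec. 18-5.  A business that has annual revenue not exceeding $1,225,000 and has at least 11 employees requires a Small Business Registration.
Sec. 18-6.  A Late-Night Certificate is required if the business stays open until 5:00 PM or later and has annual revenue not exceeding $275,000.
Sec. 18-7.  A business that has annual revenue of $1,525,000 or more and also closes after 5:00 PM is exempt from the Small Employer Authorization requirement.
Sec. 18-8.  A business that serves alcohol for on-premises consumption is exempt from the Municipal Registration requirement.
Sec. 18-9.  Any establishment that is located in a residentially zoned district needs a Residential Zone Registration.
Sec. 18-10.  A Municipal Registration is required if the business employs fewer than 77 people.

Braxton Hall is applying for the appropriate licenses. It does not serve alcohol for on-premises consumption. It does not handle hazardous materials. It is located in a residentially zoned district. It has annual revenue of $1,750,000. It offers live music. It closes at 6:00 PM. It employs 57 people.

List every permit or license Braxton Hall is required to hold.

Municipal Registration, Residential Zone Registration

Sec. 18-1. employees 57 < 98; offers live music → Small Employer Authorization required.
Sec. 18-2. revenue $1,750,000 < $1,850,000 → Annual Authorization not required.
Sec. 18-3. closes 6:00 PM, after 5:00 PM → Annual Permit not required.
Sec. 18-4. is located in a residentially zoned district → exempt from Small Employer Authorization.
Sec. 18-5. revenue $1,750,000 > $1,225,000; employees 57 ≥ 11 → Small Business Registration not required.
Sec. 18-6. closes 6:00 PM, after 5:00 PM; revenue $1,750,000 > $275,000 → Late-Night Certificate not required.
Sec. 18-7. revenue $1,750,000 ≥ $1,525,000; closes 6:00 PM, after 5:00 PM → exempt from Small Employer Authorization.
Sec. 18-8. does not serve alcohol for on-premises consumption → Municipal Registration exemption does not apply.
Sec. 18-9. is located in a residentially zoned district → Residential Zone Registration required.
Sec. 18-10. employees 57 < 77 → Municipal Registration required.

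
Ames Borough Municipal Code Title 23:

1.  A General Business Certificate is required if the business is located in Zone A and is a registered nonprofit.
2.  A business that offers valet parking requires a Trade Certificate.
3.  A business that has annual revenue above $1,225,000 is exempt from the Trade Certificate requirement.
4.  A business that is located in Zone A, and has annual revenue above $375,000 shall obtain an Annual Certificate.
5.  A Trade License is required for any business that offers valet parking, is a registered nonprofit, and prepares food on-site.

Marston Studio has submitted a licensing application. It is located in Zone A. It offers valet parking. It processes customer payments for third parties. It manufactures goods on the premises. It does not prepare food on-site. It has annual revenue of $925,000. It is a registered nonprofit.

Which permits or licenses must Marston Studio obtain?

Annual Certificate, General Business Certificate, Trade Certificate

1. is located in Zone A; is a registered nonprofit → General Business Certificate required.
2. offers valet parking → Trade Certificate required.
3. revenue $925,000 ≤ $1,225,000 → Trade Certificate exemption does not apply.
4. is located in Zone A; revenue $925,000 > $375,000 → Annual Certificate required.
5. offers valet parking; is a registered nonprofit; does not prepare food on-site → Trade License not required.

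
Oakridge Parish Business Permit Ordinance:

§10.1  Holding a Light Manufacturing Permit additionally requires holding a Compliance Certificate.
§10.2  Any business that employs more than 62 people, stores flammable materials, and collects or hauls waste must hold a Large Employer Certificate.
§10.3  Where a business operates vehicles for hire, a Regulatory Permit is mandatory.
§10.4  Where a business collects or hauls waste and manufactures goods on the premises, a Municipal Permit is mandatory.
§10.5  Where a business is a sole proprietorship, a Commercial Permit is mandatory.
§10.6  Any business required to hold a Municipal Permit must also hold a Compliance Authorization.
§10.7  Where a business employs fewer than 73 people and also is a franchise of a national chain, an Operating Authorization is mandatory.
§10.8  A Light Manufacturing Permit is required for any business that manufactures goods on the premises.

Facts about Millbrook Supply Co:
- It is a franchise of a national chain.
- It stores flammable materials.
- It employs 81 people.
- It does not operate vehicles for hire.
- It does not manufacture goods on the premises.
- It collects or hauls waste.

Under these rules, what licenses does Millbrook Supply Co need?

§10.1 Light Manufacturing Permit is not required → no effect.
§10.2 employees 81 > 62; stores flammable materials; collects or hauls waste → Large Employer Certificate required.
§10.3 does not operate vehicles for hire → Regulatory Permit not required.
§10.4 collects or hauls waste; does not manufacture goods on the premises → Municipal Permit not required.
§10.5 is a franchise of a national chain (not: is a sole proprietorship) → Commercial Permit not required.
§10.6 Municipal Permit is not required → no effect.
§10.7 employees 81 ≥ 73; is a franchise of a national chain → Operating Authorization not required.
§10.8 does not manufacture goods on the premises → Light Manufacturing Permit not required.

Large Employer Certificate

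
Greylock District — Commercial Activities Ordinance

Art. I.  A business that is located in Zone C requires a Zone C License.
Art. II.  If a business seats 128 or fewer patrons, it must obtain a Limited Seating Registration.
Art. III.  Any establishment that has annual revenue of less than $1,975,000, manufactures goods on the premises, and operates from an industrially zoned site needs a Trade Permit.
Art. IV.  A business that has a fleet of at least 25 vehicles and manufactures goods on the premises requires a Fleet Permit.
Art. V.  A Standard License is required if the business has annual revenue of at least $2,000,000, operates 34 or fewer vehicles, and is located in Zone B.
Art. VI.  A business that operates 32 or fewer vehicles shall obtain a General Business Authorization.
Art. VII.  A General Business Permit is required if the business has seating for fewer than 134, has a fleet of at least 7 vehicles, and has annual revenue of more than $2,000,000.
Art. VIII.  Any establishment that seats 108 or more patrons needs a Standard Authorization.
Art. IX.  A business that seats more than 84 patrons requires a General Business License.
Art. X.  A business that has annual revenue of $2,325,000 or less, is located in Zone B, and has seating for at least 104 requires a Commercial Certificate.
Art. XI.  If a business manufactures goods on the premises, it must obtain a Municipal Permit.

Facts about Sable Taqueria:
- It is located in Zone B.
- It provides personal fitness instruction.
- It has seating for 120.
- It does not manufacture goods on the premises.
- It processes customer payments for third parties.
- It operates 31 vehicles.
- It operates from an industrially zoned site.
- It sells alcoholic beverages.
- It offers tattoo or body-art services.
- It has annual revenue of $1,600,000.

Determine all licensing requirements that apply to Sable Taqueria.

Art. I. is located in Zone B (not: is located in Zone C) → Zone C License not required.
Art. II. seating 120 ≤ 128 → Limited Seating Registration required.
Art. III. revenue $1,600,000 < $1,975,000; does not manufacture goods on the premises; operates from an industrially zoned site → Trade Permit not required.
Art. IV. vehicles 31 ≥ 25; does not manufacture goods on the premises → Fleet Permit not required.
Art. V. revenue $1,600,000 < $2,000,000; vehicles 31 ≤ 34; is located in Zone B → Standard License not required.
Art. VI. vehicles 31 ≤ 32 → General Business Authorization required.
Art. VII. seating 120 < 134; vehicles 31 ≥ 7; revenue $1,600,000 ≤ $2,000,000 → General Business Permit not required.
Art. VIII. seating 120 ≥ 108 → Standard Authorization required.
Art. IX. seating 120 > 84 → General Business License required.
Art. X. revenue $1,600,000 ≤ $2,325,000; is located in Zone B; seating 120 ≥ 104 → Commercial Certificate required.
Art. XI. does not manufacture goods on the premises → Municipal Permit not required.

Commercial Certificate, General Business Authorization, General Business License, Limited Seating Registration, Standard Authorization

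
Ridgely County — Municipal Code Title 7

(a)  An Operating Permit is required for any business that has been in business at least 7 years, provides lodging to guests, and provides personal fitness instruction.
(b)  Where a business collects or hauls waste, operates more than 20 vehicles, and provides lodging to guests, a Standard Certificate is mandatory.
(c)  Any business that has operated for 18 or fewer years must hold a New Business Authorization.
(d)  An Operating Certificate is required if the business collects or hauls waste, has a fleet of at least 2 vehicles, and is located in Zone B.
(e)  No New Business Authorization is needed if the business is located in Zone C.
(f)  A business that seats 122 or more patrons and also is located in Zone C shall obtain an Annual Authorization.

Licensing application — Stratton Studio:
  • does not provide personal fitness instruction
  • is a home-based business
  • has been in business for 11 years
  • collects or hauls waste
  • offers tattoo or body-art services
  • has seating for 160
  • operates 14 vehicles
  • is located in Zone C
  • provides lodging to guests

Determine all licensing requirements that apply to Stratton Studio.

(a) years in business 11 ≥ 7; provides lodging to guests; does not provide personal fitness instruction → Operating Permit not required.
(b) collects or hauls waste; vehicles 14 ≤ 20; provides lodging to guests → Standard Certificate not required.
(c) years in business 11 ≤ 18 → New Business Authorization required.
(d) collects or hauls waste; vehicles 14 ≥ 2; is located in Zone C (not: is located in Zone B) → Operating Certificate not required.
(e) is located in Zone C → exempt from New Business Authorization.
(f) seating 160 ≥ 122; is located in Zone C → Annual Authorization required.

Annual Authorization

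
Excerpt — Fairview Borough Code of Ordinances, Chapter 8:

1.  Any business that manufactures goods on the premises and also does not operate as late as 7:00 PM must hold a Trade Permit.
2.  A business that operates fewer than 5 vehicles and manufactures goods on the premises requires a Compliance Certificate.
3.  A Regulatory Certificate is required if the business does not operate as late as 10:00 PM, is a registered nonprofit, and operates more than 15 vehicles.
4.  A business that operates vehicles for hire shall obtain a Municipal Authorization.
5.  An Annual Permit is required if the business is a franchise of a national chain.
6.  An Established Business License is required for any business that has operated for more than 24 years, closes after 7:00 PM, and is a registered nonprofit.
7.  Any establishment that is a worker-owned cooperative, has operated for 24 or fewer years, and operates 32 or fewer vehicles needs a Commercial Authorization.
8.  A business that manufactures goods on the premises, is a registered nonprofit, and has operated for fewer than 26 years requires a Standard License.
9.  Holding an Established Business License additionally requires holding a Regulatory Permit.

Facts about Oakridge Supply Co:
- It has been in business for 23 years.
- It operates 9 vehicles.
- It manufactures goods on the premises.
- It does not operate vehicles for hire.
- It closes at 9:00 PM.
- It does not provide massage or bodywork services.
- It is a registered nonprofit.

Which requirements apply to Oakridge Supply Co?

1. manufactures goods on the premises; closes 9:00 PM, after 7:00 PM → Trade Permit not required.
2. vehicles 9 ≥ 5; manufactures goods on the premises → Compliance Certificate not required.
3. closes 9:00 PM, at/before 10:00 PM; is a registered nonprofit; vehicles 9 ≤ 15 → Regulatory Certificate not required.
4. does not operate vehicles for hire → Municipal Authorization not required.
5. is a registered nonprofit (not: is a franchise of a national chain) → Annual Permit not required.
6. years in business 23 ≤ 24; closes 9:00 PM, after 7:00 PM; is a registered nonprofit → Established Business License not required.
7. is a registered nonprofit (not: is a worker-owned cooperative); years in business 23 ≤ 24; vehicles 9 ≤ 32 → Commercial Authorization not required.
8. manufactures goods on the premises; is a registered nonprofit; years in business 23 < 26 → Standard License required.
9. Established Business License is not required → no effect.

Standard License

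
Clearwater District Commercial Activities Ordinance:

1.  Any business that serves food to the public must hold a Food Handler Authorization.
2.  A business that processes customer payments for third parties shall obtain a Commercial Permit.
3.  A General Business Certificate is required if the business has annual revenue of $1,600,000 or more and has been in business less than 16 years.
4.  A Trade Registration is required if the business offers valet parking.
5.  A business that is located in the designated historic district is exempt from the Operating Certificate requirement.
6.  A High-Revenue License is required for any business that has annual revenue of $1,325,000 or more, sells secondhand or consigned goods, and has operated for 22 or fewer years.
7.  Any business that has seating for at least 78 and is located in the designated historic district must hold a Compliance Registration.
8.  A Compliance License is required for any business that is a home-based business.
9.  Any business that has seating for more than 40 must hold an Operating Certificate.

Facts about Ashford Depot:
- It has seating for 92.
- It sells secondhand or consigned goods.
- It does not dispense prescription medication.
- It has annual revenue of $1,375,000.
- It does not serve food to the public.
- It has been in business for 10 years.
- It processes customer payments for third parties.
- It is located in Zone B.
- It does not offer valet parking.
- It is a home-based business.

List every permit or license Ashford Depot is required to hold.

1. does not serve food to the public → Food Handler Authorization not required.
2. processes customer payments for third parties → Commercial Permit required.
3. revenue $1,375,000 < $1,600,000; years in business 10 < 16 → General Business Certificate not required.
4. does not offer valet parking → Trade Registration not required.
5. is located in Zone B (not: is located in the designated historic district) → Operating Certificate exemption does not apply.
6. revenue $1,375,000 ≥ $1,325,000; sells secondhand or consigned goods; years in business 10 ≤ 22 → High-Revenue License required.
7. seating 92 ≥ 78; is located in Zone B (not: is located in the designated historic district) → Compliance Registration not required.
8. is a home-based business → Compliance License required.
9. seating 92 > 40 → Operating Certificate required.

Commercial Permit, Compliance License, High-Revenue License, Operating Certificate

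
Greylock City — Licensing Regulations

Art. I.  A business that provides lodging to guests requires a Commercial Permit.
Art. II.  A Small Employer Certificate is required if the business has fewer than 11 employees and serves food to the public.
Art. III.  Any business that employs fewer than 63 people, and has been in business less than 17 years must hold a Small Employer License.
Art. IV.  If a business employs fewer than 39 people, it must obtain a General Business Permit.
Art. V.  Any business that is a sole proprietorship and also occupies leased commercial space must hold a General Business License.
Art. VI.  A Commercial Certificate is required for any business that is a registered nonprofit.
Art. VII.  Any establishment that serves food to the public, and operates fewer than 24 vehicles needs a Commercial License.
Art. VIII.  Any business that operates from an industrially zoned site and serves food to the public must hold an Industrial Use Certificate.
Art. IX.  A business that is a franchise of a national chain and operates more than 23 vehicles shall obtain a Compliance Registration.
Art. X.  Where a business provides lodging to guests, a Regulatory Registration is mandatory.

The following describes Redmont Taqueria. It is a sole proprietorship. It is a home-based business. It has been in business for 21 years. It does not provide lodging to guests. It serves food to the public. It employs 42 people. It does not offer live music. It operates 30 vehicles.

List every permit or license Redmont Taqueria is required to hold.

Art. I. does not provide lodging to guests → Commercial Permit not required.
Art. II. employees 42 ≥ 11; serves food to the public → Small Employer Certificate not required.
Art. III. employees 42 < 63; years in business 21 ≥ 17 → Small Employer License not required.
Art. IV. employees 42 ≥ 39 → General Business Permit not required.
Art. V. is a sole proprietorship; is a home-based business (not: occupies leased commercial space) → General Business License not required.
Art. VI. is a sole proprietorship (not: is a registered nonprofit) → Commercial Certificate not required.
Art. VII. serves food to the public; vehicles 30 ≥ 24 → Commercial License not required.
Art. VIII. is a home-based business (not: operates from an industrially zoned site); serves food to the public → Industrial Use Certificate not required.
Art. IX. is a sole proprietorship (not: is a franchise of a national chain); vehicles 30 > 23 → Compliance Registration not required.
Art. X. does not provide lodging to guests → Regulatory Registration not required.

None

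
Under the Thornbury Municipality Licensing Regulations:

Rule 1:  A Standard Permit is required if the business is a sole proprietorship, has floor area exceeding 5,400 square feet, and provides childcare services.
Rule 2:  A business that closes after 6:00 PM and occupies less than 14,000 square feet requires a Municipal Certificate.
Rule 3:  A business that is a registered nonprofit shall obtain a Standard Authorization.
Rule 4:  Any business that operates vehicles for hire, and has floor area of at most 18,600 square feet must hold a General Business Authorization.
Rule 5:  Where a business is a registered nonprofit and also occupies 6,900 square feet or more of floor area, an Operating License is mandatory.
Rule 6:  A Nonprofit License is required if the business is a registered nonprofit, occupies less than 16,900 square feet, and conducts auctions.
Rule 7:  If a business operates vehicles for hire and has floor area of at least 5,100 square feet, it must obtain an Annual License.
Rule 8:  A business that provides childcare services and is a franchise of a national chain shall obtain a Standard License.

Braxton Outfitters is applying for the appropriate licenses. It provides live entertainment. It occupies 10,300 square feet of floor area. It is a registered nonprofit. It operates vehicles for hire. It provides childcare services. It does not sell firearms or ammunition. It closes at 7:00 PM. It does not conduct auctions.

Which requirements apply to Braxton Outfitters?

Rule 1: is a registered nonprofit (not: is a sole proprietorship); floor area 10,300 square feet > 5,400 square feet; provides childcare services → Standard Permit not required.
Rule 2: closes 7:00 PM, after 6:00 PM; floor area 10,300 square feet < 14,000 square feet → Municipal Certificate required.
Rule 3: is a registered nonprofit → Standard Authorization required.
Rule 4: operates vehicles for hire; floor area 10,300 square feet ≤ 18,600 square feet → General Business Authorization required.
Rule 5: is a registered nonprofit; floor area 10,300 square feet ≥ 6,900 square feet → Operating License required.
Rule 6: is a registered nonprofit; floor area 10,300 square feet < 16,900 square feet; does not conduct auctions → Nonprofit License not required.
Rule 7: operates vehicles for hire; floor area 10,300 square feet ≥ 5,100 square feet → Annual License required.
Rule 8: provides childcare services; is a registered nonprofit (not: is a franchise of a national chain) → Standard License not required.

Annual License, General Business Authorization, Municipal Certificate, Operating License, Standard Authorization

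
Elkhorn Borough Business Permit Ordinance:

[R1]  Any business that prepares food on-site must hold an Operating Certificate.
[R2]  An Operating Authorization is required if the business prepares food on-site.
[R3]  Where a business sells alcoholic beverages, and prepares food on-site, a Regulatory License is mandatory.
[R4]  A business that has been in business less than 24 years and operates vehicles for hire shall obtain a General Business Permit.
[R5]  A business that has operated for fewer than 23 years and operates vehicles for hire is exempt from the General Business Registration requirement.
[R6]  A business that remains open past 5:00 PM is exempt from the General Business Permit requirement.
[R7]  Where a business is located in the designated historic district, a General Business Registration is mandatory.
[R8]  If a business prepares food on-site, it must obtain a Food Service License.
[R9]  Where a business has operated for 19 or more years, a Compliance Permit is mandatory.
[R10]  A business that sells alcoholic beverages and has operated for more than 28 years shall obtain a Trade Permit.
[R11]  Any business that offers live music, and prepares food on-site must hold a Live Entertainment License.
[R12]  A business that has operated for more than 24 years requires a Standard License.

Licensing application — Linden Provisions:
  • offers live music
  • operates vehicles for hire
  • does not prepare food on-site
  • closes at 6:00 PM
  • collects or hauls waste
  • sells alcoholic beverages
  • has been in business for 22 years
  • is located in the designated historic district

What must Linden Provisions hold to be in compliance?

[R1] does not prepare food on-site → Operating Certificate not required.
[R2] does not prepare food on-site → Operating Authorization not required.
[R3] sells alcoholic beverages; does not prepare food on-site → Regulatory License not required.
[R4] years in business 22 < 24; operates vehicles for hire → General Business Permit required.
[R5] years in business 22 < 23; operates vehicles for hire → exempt from General Business Registration.
[R6] closes 6:00 PM, after 5:00 PM → exempt from General Business Permit.
[R7] is located in the designated historic district → General Business Registration required.
[R8] does not prepare food on-site → Food Service License not required.
[R9] years in business 22 ≥ 19 → Compliance Permit required.
[R10] sells alcoholic beverages; years in business 22 ≤ 28 → Trade Permit not required.
[R11] offers live music; does not prepare food on-site → Live Entertainment License not required.
[R12] years in business 22 ≤ 24 → Standard License not required.

Compliance Permit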